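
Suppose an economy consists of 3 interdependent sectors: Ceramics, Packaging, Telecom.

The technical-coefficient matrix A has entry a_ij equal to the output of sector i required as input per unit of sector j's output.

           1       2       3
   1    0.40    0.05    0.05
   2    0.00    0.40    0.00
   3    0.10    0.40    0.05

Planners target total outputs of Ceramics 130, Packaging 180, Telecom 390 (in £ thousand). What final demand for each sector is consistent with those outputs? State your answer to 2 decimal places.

I − A =
  [   0.60    -0.05    -0.05]
  [   0.00     0.60     0.00]
  [  -0.10    -0.40     0.95]
d = (I − A) x:
  d_1 = (+0.60)·130 + (-0.05)·180 + (-0.05)·390 = 49.50
  d_2 = (+0.00)·130 + (+0.60)·180 + (+0.00)·390 = 108.00
  d_3 = (-0.10)·130 + (-0.40)·180 + (+0.95)·390 = 285.50

d_1 = 49.50, d_2 = 108.00, d_3 = 285.50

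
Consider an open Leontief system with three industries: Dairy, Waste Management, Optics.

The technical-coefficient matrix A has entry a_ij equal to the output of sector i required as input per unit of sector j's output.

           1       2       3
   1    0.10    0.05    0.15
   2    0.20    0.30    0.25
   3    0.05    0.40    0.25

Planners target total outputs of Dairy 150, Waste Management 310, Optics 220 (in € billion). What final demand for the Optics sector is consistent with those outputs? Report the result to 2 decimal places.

I − A =
  [   0.90    -0.05    -0.15]
  [  -0.20     0.70    -0.25]
  [  -0.05    -0.40     0.75]
d = (I − A) x:
  d_1 = (+0.90)·150 + (-0.05)·310 + (-0.15)·220 = 86.50
  d_2 = (-0.20)·150 + (+0.70)·310 + (-0.25)·220 = 132.00
  d_3 = (-0.05)·150 + (-0.40)·310 + (+0.75)·220 = 33.50

d_3 = 33.50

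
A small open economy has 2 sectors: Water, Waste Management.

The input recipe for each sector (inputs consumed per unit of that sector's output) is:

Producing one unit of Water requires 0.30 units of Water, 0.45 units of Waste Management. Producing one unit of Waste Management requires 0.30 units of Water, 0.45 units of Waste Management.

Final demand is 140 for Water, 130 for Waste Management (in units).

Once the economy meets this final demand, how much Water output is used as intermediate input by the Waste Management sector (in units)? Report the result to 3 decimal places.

z_12 = 184.800

I − A =
  [   0.70    -0.30]
  [  -0.45     0.55]
det(I−A) = (0.70)(0.55) − (-0.30)(-0.45) = 0.2500
adj(I−A) = [[0.55, 0.30], [0.45, 0.70]]
(I − A)⁻¹ = adj(I−A) / det(I−A) ≈
  [   2.2000     1.2000]
  [   1.8000     2.8000]
First solve x = (I − A)⁻¹ d = adj(I−A)·d / det(I−A); in particular x_2 = (0.45·140 + 0.70·130) / 0.2500 = 154.00 / 0.2500 = 616.00000.
Intermediate flow from 1 to 2: z_12 = a_12 · x_2 = 0.30 × 154.00 / 0.2500 = 46.20 / 0.2500 = 184.800.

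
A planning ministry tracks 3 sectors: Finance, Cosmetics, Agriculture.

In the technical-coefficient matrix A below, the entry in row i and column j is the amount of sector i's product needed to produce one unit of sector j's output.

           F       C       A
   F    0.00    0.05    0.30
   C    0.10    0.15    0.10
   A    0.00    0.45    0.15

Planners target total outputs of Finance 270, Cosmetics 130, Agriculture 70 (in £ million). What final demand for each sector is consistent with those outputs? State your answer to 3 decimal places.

I − A =
  [   1.00    -0.05    -0.30]
  [  -0.10     0.85    -0.10]
  [   0.00    -0.45     0.85]
d = (I − A) x:
  d_F = (+1.00)·270 + (-0.05)·130 + (-0.30)·70 = 242.500
  d_C = (-0.10)·270 + (+0.85)·130 + (-0.10)·70 = 76.500
  d_A = (+0.00)·270 + (-0.45)·130 + (+0.85)·70 = 1.000

d_F = 242.500, d_C = 76.500, d_A = 1.000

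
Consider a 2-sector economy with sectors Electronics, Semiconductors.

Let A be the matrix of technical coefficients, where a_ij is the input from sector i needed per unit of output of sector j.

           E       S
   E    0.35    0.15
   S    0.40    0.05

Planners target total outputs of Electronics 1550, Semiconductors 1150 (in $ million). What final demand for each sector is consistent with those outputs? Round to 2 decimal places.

I − A =
  [   0.65    -0.15]
  [  -0.40     0.95]
d = (I − A) x:
  d_E = (+0.65)·1550 + (-0.15)·1150 = 835.00
  d_S = (-0.40)·1550 + (+0.95)·1150 = 472.50

d_E = 835.00, d_S = 472.50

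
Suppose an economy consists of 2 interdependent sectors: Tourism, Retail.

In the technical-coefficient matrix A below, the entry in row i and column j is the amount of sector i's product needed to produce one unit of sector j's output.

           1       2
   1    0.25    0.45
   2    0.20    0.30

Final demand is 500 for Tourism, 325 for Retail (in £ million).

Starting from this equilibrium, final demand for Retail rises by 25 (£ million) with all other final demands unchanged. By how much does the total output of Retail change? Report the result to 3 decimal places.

I − A =
  [   0.75    -0.45]
  [  -0.20     0.70]
det(I−A) = (0.75)(0.70) − (-0.45)(-0.20) = 0.4350
adj(I−A) = [[0.70, 0.45], [0.20, 0.75]]
(I − A)⁻¹ = adj(I−A) / det(I−A) ≈
  [   1.6092     1.0345]
  [   0.4598     1.7241]
Δx = (I − A)⁻¹ Δd with Δd having +25 in the Retail component and 0 elsewhere.
So Δx_2 = L_22 · (+25), where L_22 = adj(I−A)_22 / det(I−A) = 0.75 / 0.4350.
Δx_2 = 0.75 × (+25) / 0.4350 = 18.75 / 0.4350 ≈ 43.103.

Δx_2 = 43.103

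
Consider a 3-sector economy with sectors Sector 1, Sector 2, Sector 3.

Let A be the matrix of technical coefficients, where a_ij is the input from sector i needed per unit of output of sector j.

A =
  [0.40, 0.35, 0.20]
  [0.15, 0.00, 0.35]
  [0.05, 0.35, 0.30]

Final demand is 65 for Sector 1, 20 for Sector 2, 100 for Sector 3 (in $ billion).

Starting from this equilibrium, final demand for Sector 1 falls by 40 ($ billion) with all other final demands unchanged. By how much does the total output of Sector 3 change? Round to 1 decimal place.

Δx_3 = -14.5

I − A =
  [   0.60    -0.35    -0.20]
  [  -0.15     1.00    -0.35]
  [  -0.05    -0.35     0.70]
Cofactors of I−A, C_ij = (−1)^(i+j)·(minor ij) (rows/columns in the sector order above):
  C_11 = (1.00)(0.70) − (-0.35)(-0.35) = 0.5775
  C_12 = −[(-0.15)(0.70) − (-0.35)(-0.05)] = 0.1225
  C_13 = (-0.15)(-0.35) − (1.00)(-0.05) = 0.1025
  C_21 = −[(-0.35)(0.70) − (-0.20)(-0.35)] = 0.3150
  C_22 = (0.60)(0.70) − (-0.20)(-0.05) = 0.4100
  C_23 = −[(0.60)(-0.35) − (-0.35)(-0.05)] = 0.2275
  C_31 = (-0.35)(-0.35) − (-0.20)(1.00) = 0.3225
  C_32 = −[(0.60)(-0.35) − (-0.20)(-0.15)] = 0.2400
  C_33 = (0.60)(1.00) − (-0.35)(-0.15) = 0.5475
det(I−A) = Σ_j (I−A)_1j·C_1j = (0.60)(0.5775) + (-0.35)(0.1225) + (-0.20)(0.1025) = 0.283125
adj(I−A) = Cᵀ =
  [ 0.5775   0.3150   0.3225]
  [ 0.1225   0.4100   0.2400]
  [ 0.1025   0.2275   0.5475]
(I − A)⁻¹ = adj(I−A) / det(I−A) ≈
  [   2.0397     1.1126     1.1391]
  [   0.4327     1.4481     0.8477]
  [   0.3620     0.8035     1.9338]
Δx = (I − A)⁻¹ Δd with Δd having -40 in the Sector 1 component and 0 elsewhere.
So Δx_3 = L_31 · (-40), where L_31 = adj(I−A)_31 / det(I−A) = 0.1025 / 0.283125.
Δx_3 = 0.1025 × (-40) / 0.283125 = -4.10 / 0.283125 ≈ -14.5.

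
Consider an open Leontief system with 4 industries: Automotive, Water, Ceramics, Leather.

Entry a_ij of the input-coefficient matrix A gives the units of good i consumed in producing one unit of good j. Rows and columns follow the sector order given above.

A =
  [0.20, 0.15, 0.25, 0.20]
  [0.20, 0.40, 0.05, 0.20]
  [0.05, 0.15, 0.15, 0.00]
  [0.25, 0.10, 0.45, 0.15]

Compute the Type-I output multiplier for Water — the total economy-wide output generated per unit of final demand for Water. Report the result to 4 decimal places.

I − A =
  [   0.80    -0.15    -0.25    -0.20]
  [  -0.20     0.60    -0.05    -0.20]
  [  -0.05    -0.15     0.85     0.00]
  [  -0.25    -0.10    -0.45     0.85]
Compute the cofactors C_ij = (−1)^(i+j)·(3×3 minor ij) of I−A; the adjugate is their transpose:
adj(I−A) = Cᵀ =
  [ 0.396625   0.170750   0.197375   0.133500]
  [ 0.193625   0.520375   0.176500   0.168000]
  [ 0.057500   0.101875   0.325000   0.037500]
  [ 0.169875   0.165375   0.250875   0.361125]
det(I−A) = Σ_j (I−A)_1j·C_1j = (0.80)(0.396625) + (-0.15)(0.193625) + (-0.25)(0.057500) + (-0.20)(0.169875) = 0.23990625
(I − A)⁻¹ = adj(I−A) / det(I−A) ≈
  [   1.65325     0.71174     0.82272     0.55647]
  [   0.80709     2.16908     0.73570     0.70027]
  [   0.23968     0.42465     1.35470     0.15631]
  [   0.70809     0.68933     1.04572     1.50528]
The output multiplier for sector j is the column-j sum of the Leontief inverse (I − A)⁻¹ = adj(I−A) / det(I−A).
Column 2 of adj(I−A): (0.170750, 0.520375, 0.101875, 0.165375); det(I−A) = 0.23990625.
m_2 = (0.170750 + 0.520375 + 0.101875 + 0.165375) / 0.23990625 = 0.958375 / 0.23990625 ≈ 3.9948.

m_2 = 3.9948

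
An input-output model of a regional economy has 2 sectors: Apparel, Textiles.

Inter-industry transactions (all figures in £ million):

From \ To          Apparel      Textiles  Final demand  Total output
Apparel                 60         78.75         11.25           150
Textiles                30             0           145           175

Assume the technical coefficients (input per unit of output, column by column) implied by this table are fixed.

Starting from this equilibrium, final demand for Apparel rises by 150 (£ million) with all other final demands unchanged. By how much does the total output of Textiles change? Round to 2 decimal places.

Technical coefficients a_ij = z_ij / X_j:
  a_11 = 60/150 = 0.40, a_21 = 30/150 = 0.20
  a_12 = 78.75/175 = 0.45, a_22 = 0/175 = 0.00
I − A =
  [   0.60    -0.45]
  [  -0.20     1.00]
det(I−A) = (0.60)(1.00) − (-0.45)(-0.20) = 0.5100
adj(I−A) = [[1.00, 0.45], [0.20, 0.60]]
(I − A)⁻¹ = adj(I−A) / det(I−A) ≈
  [   1.9608     0.8824]
  [   0.3922     1.1765]
Δx = (I − A)⁻¹ Δd with Δd having +150 in the Apparel component and 0 elsewhere.
So Δx_2 = L_21 · (+150), where L_21 = adj(I−A)_21 / det(I−A) = 0.20 / 0.5100.
Δx_2 = 0.20 × (+150) / 0.5100 = 30.00 / 0.5100 ≈ 58.82.

Δx_2 = 58.82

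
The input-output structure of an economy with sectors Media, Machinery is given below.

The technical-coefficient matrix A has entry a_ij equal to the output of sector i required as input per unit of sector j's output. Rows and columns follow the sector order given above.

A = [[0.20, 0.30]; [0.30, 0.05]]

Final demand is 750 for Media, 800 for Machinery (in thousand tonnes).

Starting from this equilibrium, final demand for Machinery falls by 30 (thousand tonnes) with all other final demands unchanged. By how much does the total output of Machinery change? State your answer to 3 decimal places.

Δx_2 = -35.821

I − A =
  [   0.80    -0.30]
  [  -0.30     0.95]
det(I−A) = (0.80)(0.95) − (-0.30)(-0.30) = 0.6700
adj(I−A) = [[0.95, 0.30], [0.30, 0.80]]
(I − A)⁻¹ = adj(I−A) / det(I−A) ≈
  [   1.4179     0.4478]
  [   0.4478     1.1940]
Δx = (I − A)⁻¹ Δd with Δd having -30 in the Machinery component and 0 elsewhere.
So Δx_2 = L_22 · (-30), where L_22 = adj(I−A)_22 / det(I−A) = 0.80 / 0.6700.
Δx_2 = 0.80 × (-30) / 0.6700 = -24.00 / 0.6700 ≈ -35.821.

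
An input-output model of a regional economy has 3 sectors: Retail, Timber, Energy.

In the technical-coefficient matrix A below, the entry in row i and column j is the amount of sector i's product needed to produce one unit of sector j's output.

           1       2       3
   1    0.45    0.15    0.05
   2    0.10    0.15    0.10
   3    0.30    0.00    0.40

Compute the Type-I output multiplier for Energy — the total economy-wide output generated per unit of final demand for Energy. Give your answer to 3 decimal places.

m_3 = 2.242

I − A =
  [   0.55    -0.15    -0.05]
  [  -0.10     0.85    -0.10]
  [  -0.30     0.00     0.60]
Cofactors of I−A, C_ij = (−1)^(i+j)·(minor ij) (rows/columns in the sector order above):
  C_11 = (0.85)(0.60) − (-0.10)(0.00) = 0.5100
  C_12 = −[(-0.10)(0.60) − (-0.10)(-0.30)] = 0.0900
  C_13 = (-0.10)(0.00) − (0.85)(-0.30) = 0.2550
  C_21 = −[(-0.15)(0.60) − (-0.05)(0.00)] = 0.0900
  C_22 = (0.55)(0.60) − (-0.05)(-0.30) = 0.3150
  C_23 = −[(0.55)(0.00) − (-0.15)(-0.30)] = 0.0450
  C_31 = (-0.15)(-0.10) − (-0.05)(0.85) = 0.0575
  C_32 = −[(0.55)(-0.10) − (-0.05)(-0.10)] = 0.0600
  C_33 = (0.55)(0.85) − (-0.15)(-0.10) = 0.4525
det(I−A) = Σ_j (I−A)_1j·C_1j = (0.55)(0.5100) + (-0.15)(0.0900) + (-0.05)(0.2550) = 0.25425
adj(I−A) = Cᵀ =
  [ 0.5100   0.0900   0.0575]
  [ 0.0900   0.3150   0.0600]
  [ 0.2550   0.0450   0.4525]
(I − A)⁻¹ = adj(I−A) / det(I−A) ≈
  [   2.0059     0.3540     0.2262]
  [   0.3540     1.2389     0.2360]
  [   1.0029     0.1770     1.7797]
The output multiplier for sector j is the column-j sum of the Leontief inverse (I − A)⁻¹ = adj(I−A) / det(I−A).
Column 3 of adj(I−A): (0.0575, 0.0600, 0.4525); det(I−A) = 0.25425.
m_3 = (0.0575 + 0.0600 + 0.4525) / 0.25425 = 0.57 / 0.25425 ≈ 2.242.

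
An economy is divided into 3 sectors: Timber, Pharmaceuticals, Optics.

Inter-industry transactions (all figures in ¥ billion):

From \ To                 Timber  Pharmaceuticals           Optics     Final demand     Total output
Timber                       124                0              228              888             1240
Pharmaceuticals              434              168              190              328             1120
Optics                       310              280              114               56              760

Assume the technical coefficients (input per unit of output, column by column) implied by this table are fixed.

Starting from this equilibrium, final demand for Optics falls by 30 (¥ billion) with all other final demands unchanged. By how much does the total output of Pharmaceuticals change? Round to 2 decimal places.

Technical coefficients a_ij = z_ij / X_j:
  a_TT = 124/1240 = 0.10, a_PT = 434/1240 = 0.35, a_OT = 310/1240 = 0.25
  a_TP = 0/1120 = 0.00, a_PP = 168/1120 = 0.15, a_OP = 280/1120 = 0.25
  a_TO = 228/760 = 0.30, a_PO = 190/760 = 0.25, a_OO = 114/760 = 0.15
I − A =
  [   0.90     0.00    -0.30]
  [  -0.35     0.85    -0.25]
  [  -0.25    -0.25     0.85]
Cofactors of I−A, C_ij = (−1)^(i+j)·(minor ij) (rows/columns in the sector order above):
  C_11 = (0.85)(0.85) − (-0.25)(-0.25) = 0.6600
  C_12 = −[(-0.35)(0.85) − (-0.25)(-0.25)] = 0.3600
  C_13 = (-0.35)(-0.25) − (0.85)(-0.25) = 0.3000
  C_21 = −[(0.00)(0.85) − (-0.30)(-0.25)] = 0.0750
  C_22 = (0.90)(0.85) − (-0.30)(-0.25) = 0.6900
  C_23 = −[(0.90)(-0.25) − (0.00)(-0.25)] = 0.2250
  C_31 = (0.00)(-0.25) − (-0.30)(0.85) = 0.2550
  C_32 = −[(0.90)(-0.25) − (-0.30)(-0.35)] = 0.3300
  C_33 = (0.90)(0.85) − (0.00)(-0.35) = 0.7650
det(I−A) = Σ_j (I−A)_1j·C_1j = (0.90)(0.6600) + (0.00)(0.3600) + (-0.30)(0.3000) = 0.5040
adj(I−A) = Cᵀ =
  [ 0.6600   0.0750   0.2550]
  [ 0.3600   0.6900   0.3300]
  [ 0.3000   0.2250   0.7650]
(I − A)⁻¹ = adj(I−A) / det(I−A) ≈
  [   1.3095     0.1488     0.5060]
  [   0.7143     1.3690     0.6548]
  [   0.5952     0.4464     1.5179]
Δx = (I − A)⁻¹ Δd with Δd having -30 in the Optics component and 0 elsewhere.
So Δx_P = L_PO · (-30), where L_PO = adj(I−A)_PO / det(I−A) = 0.3300 / 0.5040.
Δx_P = 0.3300 × (-30) / 0.5040 = -9.90 / 0.5040 ≈ -19.64.

Δx_P = -19.64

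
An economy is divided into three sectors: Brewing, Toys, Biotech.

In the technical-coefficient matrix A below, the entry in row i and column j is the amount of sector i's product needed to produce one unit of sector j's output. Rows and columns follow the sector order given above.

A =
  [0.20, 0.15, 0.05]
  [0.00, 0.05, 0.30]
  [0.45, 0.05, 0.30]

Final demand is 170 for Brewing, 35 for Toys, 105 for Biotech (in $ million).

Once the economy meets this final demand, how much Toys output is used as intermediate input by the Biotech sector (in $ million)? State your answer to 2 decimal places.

z_23 = 97.98

I − A =
  [   0.80    -0.15    -0.05]
  [   0.00     0.95    -0.30]
  [  -0.45    -0.05     0.70]
Cofactors of I−A, C_ij = (−1)^(i+j)·(minor ij) (rows/columns in the sector order above):
  C_11 = (0.95)(0.70) − (-0.30)(-0.05) = 0.6500
  C_12 = −[(0.00)(0.70) − (-0.30)(-0.45)] = 0.1350
  C_13 = (0.00)(-0.05) − (0.95)(-0.45) = 0.4275
  C_21 = −[(-0.15)(0.70) − (-0.05)(-0.05)] = 0.1075
  C_22 = (0.80)(0.70) − (-0.05)(-0.45) = 0.5375
  C_23 = −[(0.80)(-0.05) − (-0.15)(-0.45)] = 0.1075
  C_31 = (-0.15)(-0.30) − (-0.05)(0.95) = 0.0925
  C_32 = −[(0.80)(-0.30) − (-0.05)(0.00)] = 0.2400
  C_33 = (0.80)(0.95) − (-0.15)(0.00) = 0.7600
det(I−A) = Σ_j (I−A)_1j·C_1j = (0.80)(0.6500) + (-0.15)(0.1350) + (-0.05)(0.4275) = 0.478375
adj(I−A) = Cᵀ =
  [ 0.6500   0.1075   0.0925]
  [ 0.1350   0.5375   0.2400]
  [ 0.4275   0.1075   0.7600]
(I − A)⁻¹ = adj(I−A) / det(I−A) ≈
  [   1.3588     0.2247     0.1934]
  [   0.2822     1.1236     0.5017]
  [   0.8937     0.2247     1.5887]
First solve x = (I − A)⁻¹ d = adj(I−A)·d / det(I−A); in particular x_3 = (0.4275·170 + 0.1075·35 + 0.7600·105) / 0.478375 = 156.2375 / 0.478375 ≈ 326.6005.
Intermediate flow from 2 to 3: z_23 = a_23 · x_3 = 0.30 × 156.2375 / 0.478375 = 46.87125 / 0.478375 ≈ 97.98.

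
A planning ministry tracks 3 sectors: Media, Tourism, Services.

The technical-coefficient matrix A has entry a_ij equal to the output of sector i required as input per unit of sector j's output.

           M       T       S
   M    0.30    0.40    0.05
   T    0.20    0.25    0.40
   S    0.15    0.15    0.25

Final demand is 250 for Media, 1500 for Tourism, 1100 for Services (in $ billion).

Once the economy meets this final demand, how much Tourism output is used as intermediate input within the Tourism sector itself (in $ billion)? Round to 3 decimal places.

I − A =
  [   0.70    -0.40    -0.05]
  [  -0.20     0.75    -0.40]
  [  -0.15    -0.15     0.75]
Cofactors of I−A, C_ij = (−1)^(i+j)·(minor ij) (rows/columns in the sector order above):
  C_11 = (0.75)(0.75) − (-0.40)(-0.15) = 0.5025
  C_12 = −[(-0.20)(0.75) − (-0.40)(-0.15)] = 0.2100
  C_13 = (-0.20)(-0.15) − (0.75)(-0.15) = 0.1425
  C_21 = −[(-0.40)(0.75) − (-0.05)(-0.15)] = 0.3075
  C_22 = (0.70)(0.75) − (-0.05)(-0.15) = 0.5175
  C_23 = −[(0.70)(-0.15) − (-0.40)(-0.15)] = 0.1650
  C_31 = (-0.40)(-0.40) − (-0.05)(0.75) = 0.1975
  C_32 = −[(0.70)(-0.40) − (-0.05)(-0.20)] = 0.2900
  C_33 = (0.70)(0.75) − (-0.40)(-0.20) = 0.4450
det(I−A) = Σ_j (I−A)_1j·C_1j = (0.70)(0.5025) + (-0.40)(0.2100) + (-0.05)(0.1425) = 0.260625
adj(I−A) = Cᵀ =
  [ 0.5025   0.3075   0.1975]
  [ 0.2100   0.5175   0.2900]
  [ 0.1425   0.1650   0.4450]
(I − A)⁻¹ = adj(I−A) / det(I−A) ≈
  [   1.9281     1.1799     0.7578]
  [   0.8058     1.9856     1.1127]
  [   0.5468     0.6331     1.7074]
First solve x = (I − A)⁻¹ d = adj(I−A)·d / det(I−A); in particular x_T = (0.2100·250 + 0.5175·1500 + 0.2900·1100) / 0.260625 = 1147.75 / 0.260625 ≈ 4403.83693.
Intermediate flow from T to T: z_TT = a_TT · x_T = 0.25 × 1147.75 / 0.260625 = 286.9375 / 0.260625 ≈ 1100.959.

z_TT = 1100.959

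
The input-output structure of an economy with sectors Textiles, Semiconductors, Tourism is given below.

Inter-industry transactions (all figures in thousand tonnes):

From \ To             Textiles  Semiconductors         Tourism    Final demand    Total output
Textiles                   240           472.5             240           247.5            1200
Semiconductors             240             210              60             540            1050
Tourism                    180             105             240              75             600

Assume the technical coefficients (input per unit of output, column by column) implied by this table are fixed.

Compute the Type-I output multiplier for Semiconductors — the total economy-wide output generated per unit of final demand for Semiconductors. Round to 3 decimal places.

Technical coefficients a_ij = z_ij / X_j:
  a_11 = 240/1200 = 0.20, a_21 = 240/1200 = 0.20, a_31 = 180/1200 = 0.15
  a_12 = 472.5/1050 = 0.45, a_22 = 210/1050 = 0.20, a_32 = 105/1050 = 0.10
  a_13 = 240/600 = 0.40, a_23 = 60/600 = 0.10, a_33 = 240/600 = 0.40
I − A =
  [   0.80    -0.45    -0.40]
  [  -0.20     0.80    -0.10]
  [  -0.15    -0.10     0.60]
Cofactors of I−A, C_ij = (−1)^(i+j)·(minor ij) (rows/columns in the sector order above):
  C_11 = (0.80)(0.60) − (-0.10)(-0.10) = 0.4700
  C_12 = −[(-0.20)(0.60) − (-0.10)(-0.15)] = 0.1350
  C_13 = (-0.20)(-0.10) − (0.80)(-0.15) = 0.1400
  C_21 = −[(-0.45)(0.60) − (-0.40)(-0.10)] = 0.3100
  C_22 = (0.80)(0.60) − (-0.40)(-0.15) = 0.4200
  C_23 = −[(0.80)(-0.10) − (-0.45)(-0.15)] = 0.1475
  C_31 = (-0.45)(-0.10) − (-0.40)(0.80) = 0.3650
  C_32 = −[(0.80)(-0.10) − (-0.40)(-0.20)] = 0.1600
  C_33 = (0.80)(0.80) − (-0.45)(-0.20) = 0.5500
det(I−A) = Σ_j (I−A)_1j·C_1j = (0.80)(0.4700) + (-0.45)(0.1350) + (-0.40)(0.1400) = 0.25925
adj(I−A) = Cᵀ =
  [ 0.4700   0.3100   0.3650]
  [ 0.1350   0.4200   0.1600]
  [ 0.1400   0.1475   0.5500]
(I − A)⁻¹ = adj(I−A) / det(I−A) ≈
  [   1.8129     1.1958     1.4079]
  [   0.5207     1.6201     0.6172]
  [   0.5400     0.5689     2.1215]
The output multiplier for sector j is the column-j sum of the Leontief inverse (I − A)⁻¹ = adj(I−A) / det(I−A).
Column 2 of adj(I−A): (0.3100, 0.4200, 0.1475); det(I−A) = 0.25925.
m_2 = (0.3100 + 0.4200 + 0.1475) / 0.25925 = 0.8775 / 0.25925 ≈ 3.385.

m_2 = 3.385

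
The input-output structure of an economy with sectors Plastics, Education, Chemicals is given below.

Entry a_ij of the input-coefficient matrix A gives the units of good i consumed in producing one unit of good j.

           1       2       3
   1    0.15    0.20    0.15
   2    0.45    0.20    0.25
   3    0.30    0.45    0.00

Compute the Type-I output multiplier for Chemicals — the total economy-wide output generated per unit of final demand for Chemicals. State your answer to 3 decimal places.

m_3 = 2.518

I − A =
  [   0.85    -0.20    -0.15]
  [  -0.45     0.80    -0.25]
  [  -0.30    -0.45     1.00]
Cofactors of I−A, C_ij = (−1)^(i+j)·(minor ij) (rows/columns in the sector order above):
  C_11 = (0.80)(1.00) − (-0.25)(-0.45) = 0.6875
  C_12 = −[(-0.45)(1.00) − (-0.25)(-0.30)] = 0.5250
  C_13 = (-0.45)(-0.45) − (0.80)(-0.30) = 0.4425
  C_21 = −[(-0.20)(1.00) − (-0.15)(-0.45)] = 0.2675
  C_22 = (0.85)(1.00) − (-0.15)(-0.30) = 0.8050
  C_23 = −[(0.85)(-0.45) − (-0.20)(-0.30)] = 0.4425
  C_31 = (-0.20)(-0.25) − (-0.15)(0.80) = 0.1700
  C_32 = −[(0.85)(-0.25) − (-0.15)(-0.45)] = 0.2800
  C_33 = (0.85)(0.80) − (-0.20)(-0.45) = 0.5900
det(I−A) = Σ_j (I−A)_1j·C_1j = (0.85)(0.6875) + (-0.20)(0.5250) + (-0.15)(0.4425) = 0.4130
adj(I−A) = Cᵀ =
  [ 0.6875   0.2675   0.1700]
  [ 0.5250   0.8050   0.2800]
  [ 0.4425   0.4425   0.5900]
(I − A)⁻¹ = adj(I−A) / det(I−A) ≈
  [   1.6646     0.6477     0.4116]
  [   1.2712     1.9492     0.6780]
  [   1.0714     1.0714     1.4286]
The output multiplier for sector j is the column-j sum of the Leontief inverse (I − A)⁻¹ = adj(I−A) / det(I−A).
Column 3 of adj(I−A): (0.1700, 0.2800, 0.5900); det(I−A) = 0.4130.
m_3 = (0.1700 + 0.2800 + 0.5900) / 0.4130 = 1.04 / 0.4130 ≈ 2.518.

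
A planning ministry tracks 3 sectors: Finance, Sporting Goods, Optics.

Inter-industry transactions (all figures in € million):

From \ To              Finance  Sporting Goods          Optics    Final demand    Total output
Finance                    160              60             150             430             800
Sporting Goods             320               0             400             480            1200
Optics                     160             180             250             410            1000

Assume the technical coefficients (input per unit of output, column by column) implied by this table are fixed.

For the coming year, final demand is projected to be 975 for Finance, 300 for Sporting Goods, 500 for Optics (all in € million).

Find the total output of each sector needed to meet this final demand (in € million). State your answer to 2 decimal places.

x_1 = 1570.34, x_2 = 1480.77, x_3 = 1381.58

Technical coefficients a_ij = z_ij / X_j:
  a_11 = 160/800 = 0.20, a_21 = 320/800 = 0.40, a_31 = 160/800 = 0.20
  a_12 = 60/1200 = 0.05, a_22 = 0/1200 = 0.00, a_32 = 180/1200 = 0.15
  a_13 = 150/1000 = 0.15, a_23 = 400/1000 = 0.40, a_33 = 250/1000 = 0.25
I − A =
  [   0.80    -0.05    -0.15]
  [  -0.40     1.00    -0.40]
  [  -0.20    -0.15     0.75]
Cofactors of I−A, C_ij = (−1)^(i+j)·(minor ij) (rows/columns in the sector order above):
  C_11 = (1.00)(0.75) − (-0.40)(-0.15) = 0.6900
  C_12 = −[(-0.40)(0.75) − (-0.40)(-0.20)] = 0.3800
  C_13 = (-0.40)(-0.15) − (1.00)(-0.20) = 0.2600
  C_21 = −[(-0.05)(0.75) − (-0.15)(-0.15)] = 0.0600
  C_22 = (0.80)(0.75) − (-0.15)(-0.20) = 0.5700
  C_23 = −[(0.80)(-0.15) − (-0.05)(-0.20)] = 0.1300
  C_31 = (-0.05)(-0.40) − (-0.15)(1.00) = 0.1700
  C_32 = −[(0.80)(-0.40) − (-0.15)(-0.40)] = 0.3800
  C_33 = (0.80)(1.00) − (-0.05)(-0.40) = 0.7800
det(I−A) = Σ_j (I−A)_1j·C_1j = (0.80)(0.6900) + (-0.05)(0.3800) + (-0.15)(0.2600) = 0.4940
adj(I−A) = Cᵀ =
  [ 0.6900   0.0600   0.1700]
  [ 0.3800   0.5700   0.3800]
  [ 0.2600   0.1300   0.7800]
(I − A)⁻¹ = adj(I−A) / det(I−A) ≈
  [   1.3968     0.1215     0.3441]
  [   0.7692     1.1538     0.7692]
  [   0.5263     0.2632     1.5789]
x = (I − A)⁻¹ d = adj(I−A)·d / det(I−A), with det(I−A) = 0.4940:
  x_1 = (0.6900·975 + 0.0600·300 + 0.1700·500) / 0.4940 = 775.75 / 0.4940 ≈ 1570.34
  x_2 = (0.3800·975 + 0.5700·300 + 0.3800·500) / 0.4940 = 731.50 / 0.4940 ≈ 1480.77
  x_3 = (0.2600·975 + 0.1300·300 + 0.7800·500) / 0.4940 = 682.50 / 0.4940 ≈ 1381.58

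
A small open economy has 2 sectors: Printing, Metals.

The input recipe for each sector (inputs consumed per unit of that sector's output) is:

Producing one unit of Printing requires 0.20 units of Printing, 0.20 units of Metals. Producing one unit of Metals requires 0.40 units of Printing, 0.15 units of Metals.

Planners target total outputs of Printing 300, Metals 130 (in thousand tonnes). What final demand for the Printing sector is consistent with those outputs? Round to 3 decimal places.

I − A =
  [   0.80    -0.40]
  [  -0.20     0.85]
d = (I − A) x:
  d_P = (+0.80)·300 + (-0.40)·130 = 188.000
  d_M = (-0.20)·300 + (+0.85)·130 = 50.500

d_P = 188.000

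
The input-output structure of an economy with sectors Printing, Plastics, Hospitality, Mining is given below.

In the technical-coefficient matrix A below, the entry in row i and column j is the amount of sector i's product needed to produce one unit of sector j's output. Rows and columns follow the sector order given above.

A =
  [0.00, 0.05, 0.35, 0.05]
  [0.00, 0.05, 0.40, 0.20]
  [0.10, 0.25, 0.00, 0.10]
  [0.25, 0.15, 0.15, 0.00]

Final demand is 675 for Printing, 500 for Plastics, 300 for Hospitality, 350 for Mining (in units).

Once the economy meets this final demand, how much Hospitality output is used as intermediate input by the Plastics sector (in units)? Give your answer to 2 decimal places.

z_32 = 256.14

I − A =
  [   1.00    -0.05    -0.35    -0.05]
  [   0.00     0.95    -0.40    -0.20]
  [  -0.10    -0.25     1.00    -0.10]
  [  -0.25    -0.15    -0.15     1.00]
Compute the cofactors C_ij = (−1)^(i+j)·(3×3 minor ij) of I−A; the adjugate is their transpose:
adj(I−A) = Cᵀ =
  [ 0.792250   0.151375   0.353625   0.105250]
  [ 0.103000   0.928000   0.442500   0.235000]
  [ 0.128250   0.268875   0.905625   0.150750]
  [ 0.232750   0.217375   0.290625   0.814750]
det(I−A) = Σ_j (I−A)_1j·C_1j = (1.00)(0.792250) + (-0.05)(0.103000) + (-0.35)(0.128250) + (-0.05)(0.232750) = 0.730575
(I − A)⁻¹ = adj(I−A) / det(I−A) ≈
  [   1.0844     0.2072     0.4840     0.1441]
  [   0.1410     1.2702     0.6057     0.3217]
  [   0.1755     0.3680     1.2396     0.2063]
  [   0.3186     0.2975     0.3978     1.1152]
First solve x = (I − A)⁻¹ d = adj(I−A)·d / det(I−A); in particular x_2 = (0.103000·675 + 0.928000·500 + 0.442500·300 + 0.235000·350) / 0.730575 = 748.525 / 0.730575 ≈ 1024.5697.
Intermediate flow from 3 to 2: z_32 = a_32 · x_2 = 0.25 × 748.525 / 0.730575 = 187.13125 / 0.730575 ≈ 256.14.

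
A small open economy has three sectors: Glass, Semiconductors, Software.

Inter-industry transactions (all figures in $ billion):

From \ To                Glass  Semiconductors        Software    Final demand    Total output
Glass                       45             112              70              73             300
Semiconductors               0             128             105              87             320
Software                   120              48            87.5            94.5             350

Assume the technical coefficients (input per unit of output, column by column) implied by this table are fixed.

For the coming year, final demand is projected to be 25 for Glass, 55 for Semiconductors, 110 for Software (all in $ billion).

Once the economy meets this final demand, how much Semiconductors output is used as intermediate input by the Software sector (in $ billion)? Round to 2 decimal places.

Technical coefficients a_ij = z_ij / X_j:
  a_11 = 45/300 = 0.15, a_21 = 0/300 = 0.00, a_31 = 120/300 = 0.40
  a_12 = 112/320 = 0.35, a_22 = 128/320 = 0.40, a_32 = 48/320 = 0.15
  a_13 = 70/350 = 0.20, a_23 = 105/350 = 0.30, a_33 = 87.5/350 = 0.25
I − A =
  [   0.85    -0.35    -0.20]
  [   0.00     0.60    -0.30]
  [  -0.40    -0.15     0.75]
Cofactors of I−A, C_ij = (−1)^(i+j)·(minor ij) (rows/columns in the sector order above):
  C_11 = (0.60)(0.75) − (-0.30)(-0.15) = 0.4050
  C_12 = −[(0.00)(0.75) − (-0.30)(-0.40)] = 0.1200
  C_13 = (0.00)(-0.15) − (0.60)(-0.40) = 0.2400
  C_21 = −[(-0.35)(0.75) − (-0.20)(-0.15)] = 0.2925
  C_22 = (0.85)(0.75) − (-0.20)(-0.40) = 0.5575
  C_23 = −[(0.85)(-0.15) − (-0.35)(-0.40)] = 0.2675
  C_31 = (-0.35)(-0.30) − (-0.20)(0.60) = 0.2250
  C_32 = −[(0.85)(-0.30) − (-0.20)(0.00)] = 0.2550
  C_33 = (0.85)(0.60) − (-0.35)(0.00) = 0.5100
det(I−A) = Σ_j (I−A)_1j·C_1j = (0.85)(0.4050) + (-0.35)(0.1200) + (-0.20)(0.2400) = 0.25425
adj(I−A) = Cᵀ =
  [ 0.4050   0.2925   0.2250]
  [ 0.1200   0.5575   0.2550]
  [ 0.2400   0.2675   0.5100]
(I − A)⁻¹ = adj(I−A) / det(I−A) ≈
  [   1.5929     1.1504     0.8850]
  [   0.4720     2.1927     1.0029]
  [   0.9440     1.0521     2.0059]
First solve x = (I − A)⁻¹ d = adj(I−A)·d / det(I−A); in particular x_3 = (0.2400·25 + 0.2675·55 + 0.5100·110) / 0.25425 = 76.8125 / 0.25425 ≈ 302.1141.
Intermediate flow from 2 to 3: z_23 = a_23 · x_3 = 0.30 × 76.8125 / 0.25425 = 23.04375 / 0.25425 ≈ 90.63.

z_23 = 90.63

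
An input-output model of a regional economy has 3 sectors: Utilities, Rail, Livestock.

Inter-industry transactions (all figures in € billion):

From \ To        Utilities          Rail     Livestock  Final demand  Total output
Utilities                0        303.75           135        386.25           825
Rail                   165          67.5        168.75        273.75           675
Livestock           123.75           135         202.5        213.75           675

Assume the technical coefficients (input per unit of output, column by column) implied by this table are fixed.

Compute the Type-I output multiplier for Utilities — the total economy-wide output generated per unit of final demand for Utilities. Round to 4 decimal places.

m_U = 2.0048

Technical coefficients a_ij = z_ij / X_j:
  a_UU = 0/825 = 0.00, a_RU = 165/825 = 0.20, a_LU = 123.75/825 = 0.15
  a_UR = 303.75/675 = 0.45, a_RR = 67.5/675 = 0.10, a_LR = 135/675 = 0.20
  a_UL = 135/675 = 0.20, a_RL = 168.75/675 = 0.25, a_LL = 202.5/675 = 0.30
I − A =
  [   1.00    -0.45    -0.20]
  [  -0.20     0.90    -0.25]
  [  -0.15    -0.20     0.70]
Cofactors of I−A, C_ij = (−1)^(i+j)·(minor ij) (rows/columns in the sector order above):
  C_11 = (0.90)(0.70) − (-0.25)(-0.20) = 0.5800
  C_12 = −[(-0.20)(0.70) − (-0.25)(-0.15)] = 0.1775
  C_13 = (-0.20)(-0.20) − (0.90)(-0.15) = 0.1750
  C_21 = −[(-0.45)(0.70) − (-0.20)(-0.20)] = 0.3550
  C_22 = (1.00)(0.70) − (-0.20)(-0.15) = 0.6700
  C_23 = −[(1.00)(-0.20) − (-0.45)(-0.15)] = 0.2675
  C_31 = (-0.45)(-0.25) − (-0.20)(0.90) = 0.2925
  C_32 = −[(1.00)(-0.25) − (-0.20)(-0.20)] = 0.2900
  C_33 = (1.00)(0.90) − (-0.45)(-0.20) = 0.8100
det(I−A) = Σ_j (I−A)_1j·C_1j = (1.00)(0.5800) + (-0.45)(0.1775) + (-0.20)(0.1750) = 0.465125
adj(I−A) = Cᵀ =
  [ 0.5800   0.3550   0.2925]
  [ 0.1775   0.6700   0.2900]
  [ 0.1750   0.2675   0.8100]
(I − A)⁻¹ = adj(I−A) / det(I−A) ≈
  [   1.24698     0.76324     0.62886]
  [   0.38162     1.44047     0.62349]
  [   0.37624     0.57511     1.74147]
The output multiplier for sector j is the column-j sum of the Leontief inverse (I − A)⁻¹ = adj(I−A) / det(I−A).
Column U of adj(I−A): (0.5800, 0.1775, 0.1750); det(I−A) = 0.465125.
m_U = (0.5800 + 0.1775 + 0.1750) / 0.465125 = 0.9325 / 0.465125 ≈ 2.0048.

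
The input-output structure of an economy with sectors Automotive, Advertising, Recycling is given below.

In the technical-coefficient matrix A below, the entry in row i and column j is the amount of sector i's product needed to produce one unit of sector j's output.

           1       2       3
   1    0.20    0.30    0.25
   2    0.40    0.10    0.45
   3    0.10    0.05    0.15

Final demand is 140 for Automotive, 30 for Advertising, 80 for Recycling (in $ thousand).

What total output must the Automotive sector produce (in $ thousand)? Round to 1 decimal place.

x_1 = 312.1

I − A =
  [   0.80    -0.30    -0.25]
  [  -0.40     0.90    -0.45]
  [  -0.10    -0.05     0.85]
Cofactors of I−A, C_ij = (−1)^(i+j)·(minor ij) (rows/columns in the sector order above):
  C_11 = (0.90)(0.85) − (-0.45)(-0.05) = 0.7425
  C_12 = −[(-0.40)(0.85) − (-0.45)(-0.10)] = 0.3850
  C_13 = (-0.40)(-0.05) − (0.90)(-0.10) = 0.1100
  C_21 = −[(-0.30)(0.85) − (-0.25)(-0.05)] = 0.2675
  C_22 = (0.80)(0.85) − (-0.25)(-0.10) = 0.6550
  C_23 = −[(0.80)(-0.05) − (-0.30)(-0.10)] = 0.0700
  C_31 = (-0.30)(-0.45) − (-0.25)(0.90) = 0.3600
  C_32 = −[(0.80)(-0.45) − (-0.25)(-0.40)] = 0.4600
  C_33 = (0.80)(0.90) − (-0.30)(-0.40) = 0.6000
det(I−A) = Σ_j (I−A)_1j·C_1j = (0.80)(0.7425) + (-0.30)(0.3850) + (-0.25)(0.1100) = 0.4510
adj(I−A) = Cᵀ =
  [ 0.7425   0.2675   0.3600]
  [ 0.3850   0.6550   0.4600]
  [ 0.1100   0.0700   0.6000]
(I − A)⁻¹ = adj(I−A) / det(I−A) ≈
  [   1.6463     0.5931     0.7982]
  [   0.8537     1.4523     1.0200]
  [   0.2439     0.1552     1.3304]
x = (I − A)⁻¹ d = adj(I−A)·d / det(I−A), with det(I−A) = 0.4510:
  x_1 = (0.7425·140 + 0.2675·30 + 0.3600·80) / 0.4510 = 140.775 / 0.4510 ≈ 312.1
  x_2 = (0.3850·140 + 0.6550·30 + 0.4600·80) / 0.4510 = 110.35 / 0.4510 ≈ 244.7
  x_3 = (0.1100·140 + 0.0700·30 + 0.6000·80) / 0.4510 = 65.50 / 0.4510 ≈ 145.2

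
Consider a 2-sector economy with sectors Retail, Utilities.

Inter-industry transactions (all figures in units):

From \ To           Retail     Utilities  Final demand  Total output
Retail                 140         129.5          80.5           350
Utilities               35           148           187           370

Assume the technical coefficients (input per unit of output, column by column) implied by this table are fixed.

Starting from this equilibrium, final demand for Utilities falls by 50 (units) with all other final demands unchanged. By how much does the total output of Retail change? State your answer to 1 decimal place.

Δx_R = -53.8

Technical coefficients a_ij = z_ij / X_j:
  a_RR = 140/350 = 0.40, a_UR = 35/350 = 0.10
  a_RU = 129.5/370 = 0.35, a_UU = 148/370 = 0.40
I − A =
  [   0.60    -0.35]
  [  -0.10     0.60]
det(I−A) = (0.60)(0.60) − (-0.35)(-0.10) = 0.3250
adj(I−A) = [[0.60, 0.35], [0.10, 0.60]]
(I − A)⁻¹ = adj(I−A) / det(I−A) ≈
  [   1.8462     1.0769]
  [   0.3077     1.8462]
Δx = (I − A)⁻¹ Δd with Δd having -50 in the Utilities component and 0 elsewhere.
So Δx_R = L_RU · (-50), where L_RU = adj(I−A)_RU / det(I−A) = 0.35 / 0.3250.
Δx_R = 0.35 × (-50) / 0.3250 = -17.50 / 0.3250 ≈ -53.8.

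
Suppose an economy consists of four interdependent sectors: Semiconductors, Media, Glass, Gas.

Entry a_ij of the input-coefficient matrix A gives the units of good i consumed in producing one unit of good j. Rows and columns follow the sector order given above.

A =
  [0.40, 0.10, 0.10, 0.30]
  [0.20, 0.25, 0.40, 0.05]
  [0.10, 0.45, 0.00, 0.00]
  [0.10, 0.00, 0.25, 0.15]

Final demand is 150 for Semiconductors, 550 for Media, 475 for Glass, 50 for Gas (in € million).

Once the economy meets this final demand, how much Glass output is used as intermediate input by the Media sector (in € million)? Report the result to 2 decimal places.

z_32 = 812.79

I − A =
  [   0.60    -0.10    -0.10    -0.30]
  [  -0.20     0.75    -0.40    -0.05]
  [  -0.10    -0.45     1.00     0.00]
  [  -0.10     0.00    -0.25     0.85]
Compute the cofactors C_ij = (−1)^(i+j)·(3×3 minor ij) of I−A; the adjugate is their transpose:
adj(I−A) = Cᵀ =
  [ 0.478875   0.157000   0.155250   0.178250]
  [ 0.210250   0.464000   0.232000   0.101500]
  [ 0.142500   0.224500   0.342500   0.063500]
  [ 0.098250   0.084500   0.119000   0.301500]
det(I−A) = Σ_j (I−A)_1j·C_1j = (0.60)(0.478875) + (-0.10)(0.210250) + (-0.10)(0.142500) + (-0.30)(0.098250) = 0.222575
(I − A)⁻¹ = adj(I−A) / det(I−A) ≈
  [   2.1515     0.7054     0.6975     0.8009]
  [   0.9446     2.0847     1.0423     0.4560]
  [   0.6402     1.0086     1.5388     0.2853]
  [   0.4414     0.3796     0.5347     1.3546]
First solve x = (I − A)⁻¹ d = adj(I−A)·d / det(I−A); in particular x_2 = (0.210250·150 + 0.464000·550 + 0.232000·475 + 0.101500·50) / 0.222575 = 402.0125 / 0.222575 ≈ 1806.1889.
Intermediate flow from 3 to 2: z_32 = a_32 · x_2 = 0.45 × 402.0125 / 0.222575 = 180.905625 / 0.222575 ≈ 812.79.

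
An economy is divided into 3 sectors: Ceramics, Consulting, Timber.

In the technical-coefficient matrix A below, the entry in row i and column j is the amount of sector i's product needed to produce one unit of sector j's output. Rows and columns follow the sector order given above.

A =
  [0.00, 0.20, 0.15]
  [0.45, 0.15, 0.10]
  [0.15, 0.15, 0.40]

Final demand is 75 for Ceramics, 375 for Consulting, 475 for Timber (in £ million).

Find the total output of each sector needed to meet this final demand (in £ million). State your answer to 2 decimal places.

x_1 = 392.97, x_2 = 776.76, x_3 = 1084.10

I − A =
  [   1.00    -0.20    -0.15]
  [  -0.45     0.85    -0.10]
  [  -0.15    -0.15     0.60]
Cofactors of I−A, C_ij = (−1)^(i+j)·(minor ij) (rows/columns in the sector order above):
  C_11 = (0.85)(0.60) − (-0.10)(-0.15) = 0.4950
  C_12 = −[(-0.45)(0.60) − (-0.10)(-0.15)] = 0.2850
  C_13 = (-0.45)(-0.15) − (0.85)(-0.15) = 0.1950
  C_21 = −[(-0.20)(0.60) − (-0.15)(-0.15)] = 0.1425
  C_22 = (1.00)(0.60) − (-0.15)(-0.15) = 0.5775
  C_23 = −[(1.00)(-0.15) − (-0.20)(-0.15)] = 0.1800
  C_31 = (-0.20)(-0.10) − (-0.15)(0.85) = 0.1475
  C_32 = −[(1.00)(-0.10) − (-0.15)(-0.45)] = 0.1675
  C_33 = (1.00)(0.85) − (-0.20)(-0.45) = 0.7600
det(I−A) = Σ_j (I−A)_1j·C_1j = (1.00)(0.4950) + (-0.20)(0.2850) + (-0.15)(0.1950) = 0.40875
adj(I−A) = Cᵀ =
  [ 0.4950   0.1425   0.1475]
  [ 0.2850   0.5775   0.1675]
  [ 0.1950   0.1800   0.7600]
(I − A)⁻¹ = adj(I−A) / det(I−A) ≈
  [   1.2110     0.3486     0.3609]
  [   0.6972     1.4128     0.4098]
  [   0.4771     0.4404     1.8593]
x = (I − A)⁻¹ d = adj(I−A)·d / det(I−A), with det(I−A) = 0.40875:
  x_1 = (0.4950·75 + 0.1425·375 + 0.1475·475) / 0.40875 = 160.625 / 0.40875 ≈ 392.97
  x_2 = (0.2850·75 + 0.5775·375 + 0.1675·475) / 0.40875 = 317.50 / 0.40875 ≈ 776.76
  x_3 = (0.1950·75 + 0.1800·375 + 0.7600·475) / 0.40875 = 443.125 / 0.40875 ≈ 1084.10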